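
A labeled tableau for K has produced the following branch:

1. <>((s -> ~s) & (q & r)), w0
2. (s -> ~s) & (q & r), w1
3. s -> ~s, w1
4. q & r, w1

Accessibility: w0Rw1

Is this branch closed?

No atom appears with both signs at the same world.

Open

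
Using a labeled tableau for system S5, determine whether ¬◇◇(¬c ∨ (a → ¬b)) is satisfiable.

Satisfiable (open branch found)

1. ¬◇◇(¬c ∨ (a → ¬b)), w0
2. ¬◇(¬c ∨ (a → ¬b)), w0
3. ¬(¬c ∨ (a → ¬b)), w0
4. c, w0
5. ¬(a → ¬b), w0
6. a, w0
7. b, w0
Accessibility: w0Rw0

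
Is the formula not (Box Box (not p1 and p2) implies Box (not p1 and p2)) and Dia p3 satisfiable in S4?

Unsatisfiable (every branch closes)

1. not (Box Box (not p1 and p2) implies Box (not p1 and p2)) and Dia p3, u
2. not (Box Box (not p1 and p2) implies Box (not p1 and p2)), u
3. Dia p3, u
4. Box Box (not p1 and p2), u
5. not Box (not p1 and p2), u
6. Box (not p1 and p2), u
7. not p1 and p2, u
8. not p1, u
9. p2, u
10. p3, v
11. Box (not p1 and p2), v
12. not p1 and p2, v
13. not p1, v
14. p2, v
15. not (not p1 and p2), w
16. Box (not p1 and p2), w
17. not p1 and p2, w
18. not p1, w
19. p2, w
20. not p2, w
Accessibility: uRu, uRv, uRw, vRv, wRw
Branch closes: p2 and not p2 both at w.
Every branch closes; the branch above is one of them.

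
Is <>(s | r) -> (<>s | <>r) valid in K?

Yes, valid

Tableau for the negation ~(<>(s | r) -> (<>s | <>r)):
1. ~(<>(s | r) -> (<>s | <>r)), 0
2. <>(s | r), 0   [~->-rule on 1]
3. ~(<>s | <>r), 0   [~->-rule on 1]
4. ~<>s, 0   [~|-rule on 3]
5. ~<>r, 0   [~|-rule on 3]
6. s | r, 1   [<>-rule on 2: fresh world 1, 0R1]
7. ~s, 1   [~<>-rule on 4 via 0R1]
8. ~r, 1   [~<>-rule on 5 via 0R1]
9. r, 1   [|-rule on 6 (branches; this branch)]
Accessibility: 0R1
Branch closes: r and ~r both at 1.
Every branch of the negation's tableau closes; the branch above is one of them.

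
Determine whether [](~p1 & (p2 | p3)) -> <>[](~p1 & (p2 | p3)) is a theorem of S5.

Tableau for the negation ~([](~p1 & (p2 | p3)) -> <>[](~p1 & (p2 | p3))):
1. ~([](~p1 & (p2 | p3)) -> <>[](~p1 & (p2 | p3))), 0
2. [](~p1 & (p2 | p3)), 0
3. ~<>[](~p1 & (p2 | p3)), 0
4. ~p1 & (p2 | p3), 0
5. ~p1, 0
6. p2 | p3, 0
7. ~[](~p1 & (p2 | p3)), 0
8. p3, 0
9. ~(~p1 & (p2 | p3)), 1
10. ~p1 & (p2 | p3), 1
11. ~p1, 1
12. p2 | p3, 1
13. ~[](~p1 & (p2 | p3)), 1
14. ~(p2 | p3), 1
15. ~p2, 1
16. ~p3, 1
17. p3, 1
Accessibility: 0R0, 0R1, 1R0, 1R1
Branch closes: p3 and ~p3 both at 1.
All branches of the negation close; one closing branch shown above.

Valid in S5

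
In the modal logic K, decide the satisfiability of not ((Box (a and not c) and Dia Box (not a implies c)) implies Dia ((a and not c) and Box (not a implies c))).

1. not ((Box (a and not c) and Dia Box (not a implies c)) implies Dia ((a and not c) and Box (not a implies c))), 0
2. Box (a and not c) and Dia Box (not a implies c), 0   [neg-implies-rule on 1]
3. not Dia ((a and not c) and Box (not a implies c)), 0   [neg-implies-rule on 1]
4. Box (a and not c), 0   [and-rule on 2]
5. Dia Box (not a implies c), 0   [and-rule on 2]
6. Box (not a implies c), 1   [Dia-rule on 5: fresh world 1, 0R1]
7. not ((a and not c) and Box (not a implies c)), 1   [neg-Dia-rule on 3 via 0R1]
8. a and not c, 1   [Box-rule on 4 via 0R1]
9. a, 1   [and-rule on 8]
10. not c, 1   [and-rule on 8]
11. not Box (not a implies c), 1   [neg-and-rule on 7 (branches; this branch)]
12. not (not a implies c), 2   [neg-Box-rule on 11: fresh world 2, 1R2]
13. not a, 2   [neg-implies-rule on 12]
14. not c, 2   [neg-implies-rule on 12]
15. not a implies c, 2   [Box-rule on 6 via 1R2]
16. c, 2   [implies-rule on 15 (branches; this branch)]
Accessibility: 0R1, 1R2
Branch closes: c and not c both at 2.
Every branch closes; the branch above is one of them.

No, unsatisfiable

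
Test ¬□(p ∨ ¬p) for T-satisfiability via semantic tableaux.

1. ¬□(p ∨ ¬p), u
2. ¬(p ∨ ¬p), v
3. ¬p, v
4. p, v
Accessibility: uRu, uRv, vRv
Branch closes: p and ¬p both at v.
(One branch shown.) All branches close.

Unsatisfiable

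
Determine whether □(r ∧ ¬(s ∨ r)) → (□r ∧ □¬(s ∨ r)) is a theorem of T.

Valid

Tableau for the negation ¬(□(r ∧ ¬(s ∨ r)) → (□r ∧ □¬(s ∨ r))):
1. ¬(□(r ∧ ¬(s ∨ r)) → (□r ∧ □¬(s ∨ r))), 0
2. □(r ∧ ¬(s ∨ r)), 0   [¬→-rule on 1]
3. ¬(□r ∧ □¬(s ∨ r)), 0   [¬→-rule on 1]
4. r ∧ ¬(s ∨ r), 0   [□-rule on 2 via 0R0]
5. r, 0   [∧-rule on 4]
6. ¬(s ∨ r), 0   [∧-rule on 4]
7. ¬s, 0   [¬∨-rule on 6]
8. ¬r, 0   [¬∨-rule on 6]
Accessibility: 0R0
Branch closes: r and ¬r both at 0.
Every branch of the negation's tableau closes; the branch above is one of them.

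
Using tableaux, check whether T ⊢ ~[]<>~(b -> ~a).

Tableau for the negation []<>~(b -> ~a):
1. []<>~(b -> ~a), 0
2. <>~(b -> ~a), 0
3. ~(b -> ~a), 1
4. b, 1
5. a, 1
6. <>~(b -> ~a), 1
7. ~(b -> ~a), 2
8. b, 2
9. a, 2
Accessibility: 0R0, 0R1, 1R1, 1R2, 2R2
The negation has an open branch (countermodel exists).

Invalid (countermodel exists)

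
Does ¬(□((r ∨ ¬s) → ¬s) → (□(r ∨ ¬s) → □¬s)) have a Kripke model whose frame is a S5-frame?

1. ¬(□((r ∨ ¬s) → ¬s) → (□(r ∨ ¬s) → □¬s)), u
2. □((r ∨ ¬s) → ¬s), u   [¬→-rule on 1]
3. ¬(□(r ∨ ¬s) → □¬s), u   [¬→-rule on 1]
4. □(r ∨ ¬s), u   [¬→-rule on 3]
5. ¬□¬s, u   [¬→-rule on 3]
6. (r ∨ ¬s) → ¬s, u   [□-rule on 2 via uRu]
7. r ∨ ¬s, u   [□-rule on 4 via uRu]
8. ¬s, u   [→-rule on 6 (branches; this branch)]
9. s, v   [¬□-rule on 5: fresh world v, uRv]
10. (r ∨ ¬s) → ¬s, v   [□-rule on 2 via uRv]
11. r ∨ ¬s, v   [□-rule on 4 via uRv]
12. ¬(r ∨ ¬s), v   [→-rule on 10 (branches; this branch)]
13. ¬r, v   [¬∨-rule on 12]
14. ¬s, v   [∨-rule on 11 (branches; this branch)]
Accessibility: uRu, uRv, vRu, vRv
Branch closes: s and ¬s both at v.
All branches of the tableau close; one closing branch shown above.

No, unsatisfiable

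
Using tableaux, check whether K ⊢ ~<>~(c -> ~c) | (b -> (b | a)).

Tableau for the negation ~(~<>~(c -> ~c) | (b -> (b | a))):
1. ~(~<>~(c -> ~c) | (b -> (b | a))), 0
2. <>~(c -> ~c), 0   [~|-rule on 1]
3. ~(b -> (b | a)), 0   [~|-rule on 1]
4. b, 0   [~->-rule on 3]
5. ~(b | a), 0   [~->-rule on 3]
6. ~b, 0   [~|-rule on 5]
7. ~a, 0   [~|-rule on 5]
Branch closes: b and ~b both at 0.
All branches of the negation close; one closing branch shown above.

Yes, valid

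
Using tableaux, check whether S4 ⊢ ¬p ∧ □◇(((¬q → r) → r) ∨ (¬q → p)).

No, not valid

Tableau for the negation ¬(¬p ∧ □◇(((¬q → r) → r) ∨ (¬q → p))):
1. ¬(¬p ∧ □◇(((¬q → r) → r) ∨ (¬q → p))), 0
2. p, 0
Accessibility: 0R0
The negation has an open branch (countermodel exists).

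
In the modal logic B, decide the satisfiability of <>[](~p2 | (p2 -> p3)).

Yes, satisfiable

1. <>[](~p2 | (p2 -> p3)), w0
2. [](~p2 | (p2 -> p3)), w1
3. ~p2 | (p2 -> p3), w0
4. ~p2 | (p2 -> p3), w1
5. p2 -> p3, w0
6. p2 -> p3, w1
7. p3, w0
8. p3, w1
Accessibility: w0Rw0, w0Rw1, w1Rw0, w1Rw1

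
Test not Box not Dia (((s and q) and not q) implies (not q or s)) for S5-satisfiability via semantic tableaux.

1. not Box not Dia (((s and q) and not q) implies (not q or s)), 0
2. Dia (((s and q) and not q) implies (not q or s)), 1   [neg-Box-rule on 1: fresh world 1, 0R1]
3. ((s and q) and not q) implies (not q or s), 2   [Dia-rule on 2: fresh world 2, 1R2]
4. not q or s, 2   [implies-rule on 3 (branches; this branch)]
5. s, 2   [or-rule on 4 (branches; this branch)]
Accessibility: 0R0, 0R1, 0R2, 1R0, 1R1, 1R2, 2R0, 2R1, 2R2

Satisfiable (open branch found)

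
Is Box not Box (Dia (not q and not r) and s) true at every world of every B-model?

Invalid (countermodel exists)

Tableau for the negation not Box not Box (Dia (not q and not r) and s):
1. not Box not Box (Dia (not q and not r) and s), w0
2. Box (Dia (not q and not r) and s), w1
3. Dia (not q and not r) and s, w0
4. Dia (not q and not r), w0
5. s, w0
6. Dia (not q and not r) and s, w1
7. Dia (not q and not r), w1
8. s, w1
9. not q and not r, w2
10. not q, w2
11. not r, w2
12. not q and not r, w3
13. not q, w3
14. not r, w3
15. Dia (not q and not r) and s, w3
16. Dia (not q and not r), w3
17. s, w3
18. not q and not r, w4
19. not q, w4
20. not r, w4
Accessibility: w0Rw0, w0Rw1, w0Rw2, w1Rw0, w1Rw1, w1Rw3, w2Rw0, w2Rw2, w3Rw1, w3Rw3, w3Rw4, w4Rw3, w4Rw4
The negation has an open branch (countermodel exists).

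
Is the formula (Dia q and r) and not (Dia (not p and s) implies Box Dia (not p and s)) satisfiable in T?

Yes, satisfiable

1. (Dia q and r) and not (Dia (not p and s) implies Box Dia (not p and s)), w0
2. Dia q and r, w0
3. not (Dia (not p and s) implies Box Dia (not p and s)), w0
4. Dia q, w0
5. r, w0
6. Dia (not p and s), w0
7. not Box Dia (not p and s), w0
8. q, w1
9. not p and s, w2
10. not p, w2
11. s, w2
12. not Dia (not p and s), w3
13. not (not p and s), w3
14. not s, w3
Accessibility: w0Rw0, w0Rw1, w0Rw2, w0Rw3, w1Rw1, w2Rw2, w3Rw3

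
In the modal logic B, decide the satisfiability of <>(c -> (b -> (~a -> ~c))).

1. <>(c -> (b -> (~a -> ~c))), u
2. c -> (b -> (~a -> ~c)), v   [<>-rule on 1: fresh world v, uRv]
3. b -> (~a -> ~c), v   [->-rule on 2 (branches; this branch)]
4. ~a -> ~c, v   [->-rule on 3 (branches; this branch)]
5. ~c, v   [->-rule on 4 (branches; this branch)]
Accessibility: uRu, uRv, vRu, vRv

Satisfiable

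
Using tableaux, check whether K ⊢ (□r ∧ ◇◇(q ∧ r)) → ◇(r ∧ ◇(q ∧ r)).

Tableau for the negation ¬((□r ∧ ◇◇(q ∧ r)) → ◇(r ∧ ◇(q ∧ r))):
1. ¬((□r ∧ ◇◇(q ∧ r)) → ◇(r ∧ ◇(q ∧ r))), 0
2. □r ∧ ◇◇(q ∧ r), 0   [¬→-rule on 1]
3. ¬◇(r ∧ ◇(q ∧ r)), 0   [¬→-rule on 1]
4. □r, 0   [∧-rule on 2]
5. ◇◇(q ∧ r), 0   [∧-rule on 2]
6. ◇(q ∧ r), 1   [◇-rule on 5: fresh world 1, 0R1]
7. ¬(r ∧ ◇(q ∧ r)), 1   [¬◇-rule on 3 via 0R1]
8. r, 1   [□-rule on 4 via 0R1]
9. ¬◇(q ∧ r), 1   [¬∧-rule on 7 (branches; this branch)]
10. q ∧ r, 2   [◇-rule on 6: fresh world 2, 1R2]
11. q, 2   [∧-rule on 10]
12. r, 2   [∧-rule on 10]
13. ¬(q ∧ r), 2   [¬◇-rule on 9 via 1R2]
14. ¬r, 2   [¬∧-rule on 13 (branches; this branch)]
Accessibility: 0R1, 1R2
Branch closes: r and ¬r both at 2.
Every branch of the negation's tableau closes; the branch above is one of them.

Valid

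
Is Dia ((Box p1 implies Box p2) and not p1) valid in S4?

Not valid

Tableau for the negation not Dia ((Box p1 implies Box p2) and not p1):
1. not Dia ((Box p1 implies Box p2) and not p1), 0
2. not ((Box p1 implies Box p2) and not p1), 0   [neg-Dia-rule on 1 via 0R0]
3. p1, 0   [neg-and-rule on 2 (branches; this branch)]
Accessibility: 0R0
The negation has an open branch (countermodel exists).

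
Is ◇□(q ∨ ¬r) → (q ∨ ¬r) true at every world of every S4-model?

Tableau for the negation ¬(◇□(q ∨ ¬r) → (q ∨ ¬r)):
1. ¬(◇□(q ∨ ¬r) → (q ∨ ¬r)), w0
2. ◇□(q ∨ ¬r), w0   [¬→-rule on 1]
3. ¬(q ∨ ¬r), w0   [¬→-rule on 1]
4. ¬q, w0   [¬∨-rule on 3]
5. r, w0   [¬∨-rule on 3]
6. □(q ∨ ¬r), w1   [◇-rule on 2: fresh world w1, w0Rw1]
7. q ∨ ¬r, w1   [□-rule on 6 via w1Rw1]
8. ¬r, w1   [∨-rule on 7 (branches; this branch)]
Accessibility: w0Rw0, w0Rw1, w1Rw1
The negation has an open branch (countermodel exists).

Not valid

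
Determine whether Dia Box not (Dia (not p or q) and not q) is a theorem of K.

Tableau for the negation not Dia Box not (Dia (not p or q) and not q):
1. not Dia Box not (Dia (not p or q) and not q), 0
The negation has an open branch (countermodel exists).

Invalid (countermodel exists)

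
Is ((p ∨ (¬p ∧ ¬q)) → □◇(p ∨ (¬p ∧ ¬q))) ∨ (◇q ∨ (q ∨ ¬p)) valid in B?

Tableau for the negation ¬(((p ∨ (¬p ∧ ¬q)) → □◇(p ∨ (¬p ∧ ¬q))) ∨ (◇q ∨ (q ∨ ¬p))):
1. ¬(((p ∨ (¬p ∧ ¬q)) → □◇(p ∨ (¬p ∧ ¬q))) ∨ (◇q ∨ (q ∨ ¬p))), u
2. ¬((p ∨ (¬p ∧ ¬q)) → □◇(p ∨ (¬p ∧ ¬q))), u
3. ¬(◇q ∨ (q ∨ ¬p)), u
4. p ∨ (¬p ∧ ¬q), u
5. ¬□◇(p ∨ (¬p ∧ ¬q)), u
6. ¬◇q, u
7. ¬(q ∨ ¬p), u
8. ¬q, u
9. p, u
10. ¬◇(p ∨ (¬p ∧ ¬q)), v
11. ¬q, v
12. ¬(p ∨ (¬p ∧ ¬q)), u
13. ¬p, u
14. ¬(¬p ∧ ¬q), u
Accessibility: uRu, uRv, vRu, vRv
Branch closes: p and ¬p both at u.
All branches of the negation close; one closing branch shown above.

Valid in B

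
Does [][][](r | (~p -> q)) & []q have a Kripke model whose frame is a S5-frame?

1. [][][](r | (~p -> q)) & []q, w0
2. [][][](r | (~p -> q)), w0
3. []q, w0
4. [][](r | (~p -> q)), w0
5. q, w0
6. [](r | (~p -> q)), w0
7. r | (~p -> q), w0
8. ~p -> q, w0
Accessibility: w0Rw0

Satisfiable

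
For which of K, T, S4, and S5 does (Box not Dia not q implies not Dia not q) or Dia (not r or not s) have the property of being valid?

K-tableau for the negation not ((Box not Dia not q implies not Dia not q) or Dia (not r or not s)):
1. not ((Box not Dia not q implies not Dia not q) or Dia (not r or not s)), w0
2. not (Box not Dia not q implies not Dia not q), w0
3. not Dia (not r or not s), w0
4. Box not Dia not q, w0
5. Dia not q, w0
6. not q, w1
7. not (not r or not s), w1
8. r, w1
9. s, w1
10. not Dia not q, w1
Accessibility: w0Rw1
Complete open branch: countermodel on a K-frame, so not valid in K.
T-tableau for the negation not ((Box not Dia not q implies not Dia not q) or Dia (not r or not s)):
1. not ((Box not Dia not q implies not Dia not q) or Dia (not r or not s)), w0
2. not (Box not Dia not q implies not Dia not q), w0
3. not Dia (not r or not s), w0
4. Box not Dia not q, w0
5. Dia not q, w0
6. not (not r or not s), w0
7. r, w0
8. s, w0
9. not Dia not q, w0
10. q, w0
11. not q, w1
12. not (not r or not s), w1
13. r, w1
14. s, w1
15. not Dia not q, w1
16. q, w1
Accessibility: w0Rw0, w0Rw1, w1Rw1
Branch closes: q and not q both at w1.
Every branch closes (one shown): valid in T, hence also in S4, S5 (every theorem of T is a theorem of S4 and S5).

T, S4, S5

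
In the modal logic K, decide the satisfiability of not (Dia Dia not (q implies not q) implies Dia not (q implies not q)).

1. not (Dia Dia not (q implies not q) implies Dia not (q implies not q)), u
2. Dia Dia not (q implies not q), u
3. not Dia not (q implies not q), u
4. Dia not (q implies not q), v
5. q implies not q, v
6. not q, v
7. not (q implies not q), w
8. q, w
Accessibility: uRv, vRw

Yes, satisfiable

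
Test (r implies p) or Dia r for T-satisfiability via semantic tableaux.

Yes, satisfiable

1. (r implies p) or Dia r, u
2. Dia r, u
3. r, v
Accessibility: uRu, uRv, vRv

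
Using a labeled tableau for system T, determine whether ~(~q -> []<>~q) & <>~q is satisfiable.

1. ~(~q -> []<>~q) & <>~q, u
2. ~(~q -> []<>~q), u
3. <>~q, u
4. ~q, u
5. ~[]<>~q, u
6. ~q, v
7. ~<>~q, w
8. q, w
Accessibility: uRu, uRv, uRw, vRv, wRw

Satisfiable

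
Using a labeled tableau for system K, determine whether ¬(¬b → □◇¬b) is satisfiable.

1. ¬(¬b → □◇¬b), u
2. ¬b, u   [¬→-rule on 1]
3. ¬□◇¬b, u   [¬→-rule on 1]
4. ¬◇¬b, v   [¬□-rule on 3: fresh world v, uRv]
Accessibility: uRv

Satisfiable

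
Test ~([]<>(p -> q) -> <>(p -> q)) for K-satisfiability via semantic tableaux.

Satisfiable

1. ~([]<>(p -> q) -> <>(p -> q)), 0
2. []<>(p -> q), 0
3. ~<>(p -> q), 0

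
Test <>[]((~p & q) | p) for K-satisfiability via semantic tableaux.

1. <>[]((~p & q) | p), 0
2. []((~p & q) | p), 1
Accessibility: 0R1

Satisfiable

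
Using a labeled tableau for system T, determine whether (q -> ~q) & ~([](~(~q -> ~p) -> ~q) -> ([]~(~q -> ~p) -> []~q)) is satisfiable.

1. (q -> ~q) & ~([](~(~q -> ~p) -> ~q) -> ([]~(~q -> ~p) -> []~q)), 0
2. q -> ~q, 0
3. ~([](~(~q -> ~p) -> ~q) -> ([]~(~q -> ~p) -> []~q)), 0
4. [](~(~q -> ~p) -> ~q), 0
5. ~([]~(~q -> ~p) -> []~q), 0
6. []~(~q -> ~p), 0
7. ~[]~q, 0
8. ~(~q -> ~p) -> ~q, 0
9. ~(~q -> ~p), 0
10. ~q, 0
11. p, 0
12. q, 1
13. ~(~q -> ~p) -> ~q, 1
14. ~(~q -> ~p), 1
15. ~q, 1
16. p, 1
Accessibility: 0R0, 0R1, 1R1
Branch closes: q and ~q both at 1.
Every branch closes; the branch above is one of them.

Unsatisfiable (every branch closes)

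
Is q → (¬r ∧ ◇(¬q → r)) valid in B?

Tableau for the negation ¬(q → (¬r ∧ ◇(¬q → r))):
1. ¬(q → (¬r ∧ ◇(¬q → r))), w0
2. q, w0
3. ¬(¬r ∧ ◇(¬q → r)), w0
4. r, w0
Accessibility: w0Rw0
The negation has an open branch (countermodel exists).

Invalid (countermodel exists)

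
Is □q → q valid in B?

Tableau for the negation ¬(□q → q):
1. ¬(□q → q), 0
2. □q, 0
3. ¬q, 0
4. q, 0
Accessibility: 0R0
Branch closes: q and ¬q both at 0.
Every branch of the negation's tableau closes; the branch above is one of them.

Valid in B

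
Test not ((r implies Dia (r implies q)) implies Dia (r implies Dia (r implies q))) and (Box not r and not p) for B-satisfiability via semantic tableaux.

No, unsatisfiable

1. not ((r implies Dia (r implies q)) implies Dia (r implies Dia (r implies q))) and (Box not r and not p), 0
2. not ((r implies Dia (r implies q)) implies Dia (r implies Dia (r implies q))), 0   [and-rule on 1]
3. Box not r and not p, 0   [and-rule on 1]
4. r implies Dia (r implies q), 0   [neg-implies-rule on 2]
5. not Dia (r implies Dia (r implies q)), 0   [neg-implies-rule on 2]
6. Box not r, 0   [and-rule on 3]
7. not p, 0   [and-rule on 3]
8. not (r implies Dia (r implies q)), 0   [neg-Dia-rule on 5 via 0R0]
9. r, 0   [neg-implies-rule on 8]
10. not Dia (r implies q), 0   [neg-implies-rule on 8]
11. not r, 0   [Box-rule on 6 via 0R0]
Accessibility: 0R0
Branch closes: r and not r both at 0.
(One branch shown.) All branches close.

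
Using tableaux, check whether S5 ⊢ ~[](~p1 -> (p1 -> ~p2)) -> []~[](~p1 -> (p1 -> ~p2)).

Yes, valid

Tableau for the negation ~(~[](~p1 -> (p1 -> ~p2)) -> []~[](~p1 -> (p1 -> ~p2))):
1. ~(~[](~p1 -> (p1 -> ~p2)) -> []~[](~p1 -> (p1 -> ~p2))), u
2. ~[](~p1 -> (p1 -> ~p2)), u   [~->-rule on 1]
3. ~[]~[](~p1 -> (p1 -> ~p2)), u   [~->-rule on 1]
4. ~(~p1 -> (p1 -> ~p2)), v   [~[]-rule on 2: fresh world v, uRv]
5. ~p1, v   [~->-rule on 4]
6. ~(p1 -> ~p2), v   [~->-rule on 4]
7. p1, v   [~->-rule on 6]
8. p2, v   [~->-rule on 6]
Accessibility: uRu, uRv, vRu, vRv
Branch closes: p1 and ~p1 both at v.
Every branch of the negation's tableau closes; the branch above is one of them.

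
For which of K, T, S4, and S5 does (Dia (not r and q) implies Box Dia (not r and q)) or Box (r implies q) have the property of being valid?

S5

S5-tableau for the negation not ((Dia (not r and q) implies Box Dia (not r and q)) or Box (r implies q)):
1. not ((Dia (not r and q) implies Box Dia (not r and q)) or Box (r implies q)), w0
2. not (Dia (not r and q) implies Box Dia (not r and q)), w0
3. not Box (r implies q), w0
4. Dia (not r and q), w0
5. not Box Dia (not r and q), w0
6. not (r implies q), w1
7. r, w1
8. not q, w1
9. not r and q, w2
10. not r, w2
11. q, w2
12. not Dia (not r and q), w3
13. not (not r and q), w0
14. not (not r and q), w1
15. not (not r and q), w2
16. not (not r and q), w3
17. not q, w0
18. not q, w2
Accessibility: w0Rw0, w0Rw1, w0Rw2, w0Rw3, w1Rw0, w1Rw1, w1Rw2, w1Rw3, w2Rw0, w2Rw1, w2Rw2, w2Rw3, w3Rw0, w3Rw1, w3Rw2, w3Rw3
Branch closes: q and not q both at w2.
Every branch closes (one shown): valid in S5.
S4-tableau for the negation not ((Dia (not r and q) implies Box Dia (not r and q)) or Box (r implies q)):
1. not ((Dia (not r and q) implies Box Dia (not r and q)) or Box (r implies q)), w0
2. not (Dia (not r and q) implies Box Dia (not r and q)), w0
3. not Box (r implies q), w0
4. Dia (not r and q), w0
5. not Box Dia (not r and q), w0
6. not (r implies q), w1
7. r, w1
8. not q, w1
9. not r and q, w2
10. not r, w2
11. q, w2
12. not Dia (not r and q), w3
13. not (not r and q), w3
14. not q, w3
Accessibility: w0Rw0, w0Rw1, w0Rw2, w0Rw3, w1Rw1, w2Rw2, w3Rw3
Complete open branch: countermodel on an S4-frame, so not valid in S4, nor in K, T (the same frame is also a K-frame and a T-frame).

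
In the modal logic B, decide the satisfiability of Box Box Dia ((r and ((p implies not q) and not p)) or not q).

1. Box Box Dia ((r and ((p implies not q) and not p)) or not q), 0
2. Box Dia ((r and ((p implies not q) and not p)) or not q), 0
3. Dia ((r and ((p implies not q) and not p)) or not q), 0
4. (r and ((p implies not q) and not p)) or not q, 1
5. Box Dia ((r and ((p implies not q) and not p)) or not q), 1
6. Dia ((r and ((p implies not q) and not p)) or not q), 1
7. not q, 1
8. (r and ((p implies not q) and not p)) or not q, 2
9. Dia ((r and ((p implies not q) and not p)) or not q), 2
10. not q, 2
11. (r and ((p implies not q) and not p)) or not q, 3
12. not q, 3
Accessibility: 0R0, 0R1, 1R0, 1R1, 1R2, 2R1, 2R2, 2R3, 3R2, 3R3

Satisfiable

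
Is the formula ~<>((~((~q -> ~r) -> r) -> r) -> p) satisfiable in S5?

1. ~<>((~((~q -> ~r) -> r) -> r) -> p), 0
2. ~((~((~q -> ~r) -> r) -> r) -> p), 0   [~<>-rule on 1 via 0R0]
3. ~((~q -> ~r) -> r) -> r, 0   [~->-rule on 2]
4. ~p, 0   [~->-rule on 2]
5. r, 0   [->-rule on 3 (branches; this branch)]
Accessibility: 0R0

Satisfiable (open branch found)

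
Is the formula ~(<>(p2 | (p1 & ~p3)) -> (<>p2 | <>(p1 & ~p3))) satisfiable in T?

1. ~(<>(p2 | (p1 & ~p3)) -> (<>p2 | <>(p1 & ~p3))), w0
2. <>(p2 | (p1 & ~p3)), w0
3. ~(<>p2 | <>(p1 & ~p3)), w0
4. ~<>p2, w0
5. ~<>(p1 & ~p3), w0
6. ~p2, w0
7. ~(p1 & ~p3), w0
8. p3, w0
9. p2 | (p1 & ~p3), w1
10. ~p2, w1
11. ~(p1 & ~p3), w1
12. p1 & ~p3, w1
13. p1, w1
14. ~p3, w1
15. p3, w1
Accessibility: w0Rw0, w0Rw1, w1Rw1
Branch closes: p3 and ~p3 both at w1.
All branches of the tableau close; one closing branch shown above.

Unsatisfiable (every branch closes)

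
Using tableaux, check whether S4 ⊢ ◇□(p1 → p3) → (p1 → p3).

Tableau for the negation ¬(◇□(p1 → p3) → (p1 → p3)):
1. ¬(◇□(p1 → p3) → (p1 → p3)), u
2. ◇□(p1 → p3), u   [¬→-rule on 1]
3. ¬(p1 → p3), u   [¬→-rule on 1]
4. p1, u   [¬→-rule on 3]
5. ¬p3, u   [¬→-rule on 3]
6. □(p1 → p3), v   [◇-rule on 2: fresh world v, uRv]
7. p1 → p3, v   [□-rule on 6 via vRv]
8. p3, v   [→-rule on 7 (branches; this branch)]
Accessibility: uRu, uRv, vRv
The negation has an open branch (countermodel exists).

No, not valid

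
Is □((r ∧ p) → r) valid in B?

Tableau for the negation ¬□((r ∧ p) → r):
1. ¬□((r ∧ p) → r), u
2. ¬((r ∧ p) → r), v
3. r ∧ p, v
4. ¬r, v
5. r, v
6. p, v
Accessibility: uRu, uRv, vRu, vRv
Branch closes: r and ¬r both at v.
Every branch of the negation's tableau closes; the branch above is one of them.

Valid in B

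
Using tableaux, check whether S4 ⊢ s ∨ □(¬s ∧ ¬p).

Tableau for the negation ¬(s ∨ □(¬s ∧ ¬p)):
1. ¬(s ∨ □(¬s ∧ ¬p)), u
2. ¬s, u
3. ¬□(¬s ∧ ¬p), u
4. ¬(¬s ∧ ¬p), v
5. p, v
Accessibility: uRu, uRv, vRv
The negation has an open branch (countermodel exists).

Invalid (countermodel exists)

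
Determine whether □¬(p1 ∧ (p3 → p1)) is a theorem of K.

Tableau for the negation ¬□¬(p1 ∧ (p3 → p1)):
1. ¬□¬(p1 ∧ (p3 → p1)), u
2. p1 ∧ (p3 → p1), v
3. p1, v
4. p3 → p1, v
Accessibility: uRv
The negation has an open branch (countermodel exists).

Invalid (countermodel exists)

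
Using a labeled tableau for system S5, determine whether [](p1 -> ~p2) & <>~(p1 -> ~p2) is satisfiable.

Unsatisfiable (every branch closes)

1. [](p1 -> ~p2) & <>~(p1 -> ~p2), 0
2. [](p1 -> ~p2), 0
3. <>~(p1 -> ~p2), 0
4. p1 -> ~p2, 0
5. ~p2, 0
6. ~(p1 -> ~p2), 1
7. p1, 1
8. p2, 1
9. p1 -> ~p2, 1
10. ~p2, 1
Accessibility: 0R0, 0R1, 1R0, 1R1
Branch closes: p2 and ~p2 both at 1.
All branches of the tableau close; one closing branch shown above.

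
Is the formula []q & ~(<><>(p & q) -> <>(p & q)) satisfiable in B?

1. []q & ~(<><>(p & q) -> <>(p & q)), 0
2. []q, 0   [&-rule on 1]
3. ~(<><>(p & q) -> <>(p & q)), 0   [&-rule on 1]
4. <><>(p & q), 0   [~->-rule on 3]
5. ~<>(p & q), 0   [~->-rule on 3]
6. q, 0   [[]-rule on 2 via 0R0]
7. ~(p & q), 0   [~<>-rule on 5 via 0R0]
8. ~p, 0   [~&-rule on 7 (branches; this branch)]
9. <>(p & q), 1   [<>-rule on 4: fresh world 1, 0R1]
10. q, 1   [[]-rule on 2 via 0R1]
11. ~(p & q), 1   [~<>-rule on 5 via 0R1]
12. ~p, 1   [~&-rule on 11 (branches; this branch)]
13. p & q, 2   [<>-rule on 9: fresh world 2, 1R2]
14. p, 2   [&-rule on 13]
15. q, 2   [&-rule on 13]
Accessibility: 0R0, 0R1, 1R0, 1R1, 1R2, 2R1, 2R2

Satisfiable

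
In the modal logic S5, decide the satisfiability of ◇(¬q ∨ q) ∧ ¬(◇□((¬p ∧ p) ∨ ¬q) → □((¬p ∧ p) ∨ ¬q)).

1. ◇(¬q ∨ q) ∧ ¬(◇□((¬p ∧ p) ∨ ¬q) → □((¬p ∧ p) ∨ ¬q)), w0
2. ◇(¬q ∨ q), w0
3. ¬(◇□((¬p ∧ p) ∨ ¬q) → □((¬p ∧ p) ∨ ¬q)), w0
4. ◇□((¬p ∧ p) ∨ ¬q), w0
5. ¬□((¬p ∧ p) ∨ ¬q), w0
6. ¬q ∨ q, w1
7. ¬q, w1
8. □((¬p ∧ p) ∨ ¬q), w2
9. (¬p ∧ p) ∨ ¬q, w0
10. (¬p ∧ p) ∨ ¬q, w1
11. (¬p ∧ p) ∨ ¬q, w2
12. ¬q, w0
13. ¬q, w2
14. ¬((¬p ∧ p) ∨ ¬q), w3
15. ¬(¬p ∧ p), w3
16. q, w3
17. (¬p ∧ p) ∨ ¬q, w3
18. ¬p, w3
19. ¬p ∧ p, w3
20. p, w3
Accessibility: w0Rw0, w0Rw1, w0Rw2, w0Rw3, w1Rw0, w1Rw1, w1Rw2, w1Rw3, w2Rw0, w2Rw1, w2Rw2, w2Rw3, w3Rw0, w3Rw1, w3Rw2, w3Rw3
Branch closes: p and ¬p both at w3.
Every branch closes; the branch above is one of them.

Unsatisfiable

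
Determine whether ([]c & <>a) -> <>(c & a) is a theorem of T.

Yes, valid

Tableau for the negation ~(([]c & <>a) -> <>(c & a)):
1. ~(([]c & <>a) -> <>(c & a)), u
2. []c & <>a, u
3. ~<>(c & a), u
4. []c, u
5. <>a, u
6. ~(c & a), u
7. c, u
8. ~a, u
9. a, v
10. ~(c & a), v
11. c, v
12. ~a, v
Accessibility: uRu, uRv, vRv
Branch closes: a and ~a both at v.
All branches of the negation close; one closing branch shown above.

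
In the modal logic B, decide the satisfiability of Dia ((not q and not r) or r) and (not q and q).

1. Dia ((not q and not r) or r) and (not q and q), 0
2. Dia ((not q and not r) or r), 0
3. not q and q, 0
4. not q, 0
5. q, 0
Accessibility: 0R0
Branch closes: q and not q both at 0.
Every branch closes; the branch above is one of them.

Unsatisfiable (every branch closes)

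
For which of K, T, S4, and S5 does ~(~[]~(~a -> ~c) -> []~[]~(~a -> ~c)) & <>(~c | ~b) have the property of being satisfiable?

K, T, S4

S5-tableau for the formula:
1. ~(~[]~(~a -> ~c) -> []~[]~(~a -> ~c)) & <>(~c | ~b), u
2. ~(~[]~(~a -> ~c) -> []~[]~(~a -> ~c)), u
3. <>(~c | ~b), u
4. ~[]~(~a -> ~c), u
5. ~[]~[]~(~a -> ~c), u
6. ~c | ~b, v
7. ~b, v
8. ~a -> ~c, w
9. ~c, w
10. []~(~a -> ~c), x
11. ~(~a -> ~c), u
12. ~a, u
13. c, u
14. ~(~a -> ~c), v
15. ~a, v
16. c, v
17. ~(~a -> ~c), w
18. ~a, w
19. c, w
Accessibility: uRu, uRv, uRw, uRx, vRu, vRv, vRw, vRx, wRu, wRv, wRw, wRx, xRu, xRv, xRw, xRx
Branch closes: c and ~c both at w.
Every branch closes (one shown): unsatisfiable in S5.
S4-tableau for the formula:
1. ~(~[]~(~a -> ~c) -> []~[]~(~a -> ~c)) & <>(~c | ~b), u
2. ~(~[]~(~a -> ~c) -> []~[]~(~a -> ~c)), u
3. <>(~c | ~b), u
4. ~[]~(~a -> ~c), u
5. ~[]~[]~(~a -> ~c), u
6. ~c | ~b, v
7. ~b, v
8. ~a -> ~c, w
9. ~c, w
10. []~(~a -> ~c), x
11. ~(~a -> ~c), x
12. ~a, x
13. c, x
Accessibility: uRu, uRv, uRw, uRx, vRv, wRw, xRx
Complete open branch: satisfiable in S4, hence also in K, T (this S4-model is also a K-model and a T-model).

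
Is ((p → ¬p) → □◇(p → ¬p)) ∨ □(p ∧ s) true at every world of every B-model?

Valid

Tableau for the negation ¬(((p → ¬p) → □◇(p → ¬p)) ∨ □(p ∧ s)):
1. ¬(((p → ¬p) → □◇(p → ¬p)) ∨ □(p ∧ s)), w0
2. ¬((p → ¬p) → □◇(p → ¬p)), w0
3. ¬□(p ∧ s), w0
4. p → ¬p, w0
5. ¬□◇(p → ¬p), w0
6. ¬p, w0
7. ¬(p ∧ s), w1
8. ¬s, w1
9. ¬◇(p → ¬p), w2
10. ¬(p → ¬p), w0
11. p, w0
Accessibility: w0Rw0, w0Rw1, w0Rw2, w1Rw0, w1Rw1, w2Rw0, w2Rw2
Branch closes: p and ¬p both at w0.
All branches of the negation close; one closing branch shown above.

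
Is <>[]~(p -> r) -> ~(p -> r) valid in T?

Invalid (countermodel exists)

Tableau for the negation ~(<>[]~(p -> r) -> ~(p -> r)):
1. ~(<>[]~(p -> r) -> ~(p -> r)), u
2. <>[]~(p -> r), u
3. p -> r, u
4. r, u
5. []~(p -> r), v
6. ~(p -> r), v
7. p, v
8. ~r, v
Accessibility: uRu, uRv, vRv
The negation has an open branch (countermodel exists).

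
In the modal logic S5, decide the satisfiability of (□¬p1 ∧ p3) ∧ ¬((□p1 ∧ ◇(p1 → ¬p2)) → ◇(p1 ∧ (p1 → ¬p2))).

1. (□¬p1 ∧ p3) ∧ ¬((□p1 ∧ ◇(p1 → ¬p2)) → ◇(p1 ∧ (p1 → ¬p2))), w0
2. □¬p1 ∧ p3, w0   [∧-rule on 1]
3. ¬((□p1 ∧ ◇(p1 → ¬p2)) → ◇(p1 ∧ (p1 → ¬p2))), w0   [∧-rule on 1]
4. □¬p1, w0   [∧-rule on 2]
5. p3, w0   [∧-rule on 2]
6. □p1 ∧ ◇(p1 → ¬p2), w0   [¬→-rule on 3]
7. ¬◇(p1 ∧ (p1 → ¬p2)), w0   [¬→-rule on 3]
8. □p1, w0   [∧-rule on 6]
9. ◇(p1 → ¬p2), w0   [∧-rule on 6]
10. ¬p1, w0   [□-rule on 4 via w0Rw0]
11. ¬(p1 ∧ (p1 → ¬p2)), w0   [¬◇-rule on 7 via w0Rw0]
12. p1, w0   [□-rule on 8 via w0Rw0]
Accessibility: w0Rw0
Branch closes: p1 and ¬p1 both at w0.
(One branch shown.) All branches close.

Unsatisfiable (every branch closes)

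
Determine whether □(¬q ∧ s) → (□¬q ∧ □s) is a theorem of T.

Valid in T

Tableau for the negation ¬(□(¬q ∧ s) → (□¬q ∧ □s)):
1. ¬(□(¬q ∧ s) → (□¬q ∧ □s)), u
2. □(¬q ∧ s), u
3. ¬(□¬q ∧ □s), u
4. ¬q ∧ s, u
5. ¬q, u
6. s, u
7. ¬□s, u
8. ¬s, v
9. ¬q ∧ s, v
10. ¬q, v
11. s, v
Accessibility: uRu, uRv, vRv
Branch closes: s and ¬s both at v.
All branches of the negation close; one closing branch shown above.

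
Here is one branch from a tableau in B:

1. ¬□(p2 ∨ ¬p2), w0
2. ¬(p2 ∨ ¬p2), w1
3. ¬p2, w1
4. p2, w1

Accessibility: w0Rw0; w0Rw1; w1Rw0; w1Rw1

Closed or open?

Closed

Both p2 and ¬p2 appear at w1.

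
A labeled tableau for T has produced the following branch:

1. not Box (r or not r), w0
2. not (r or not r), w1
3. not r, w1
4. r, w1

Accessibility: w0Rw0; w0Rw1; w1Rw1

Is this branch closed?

Closed

Both r and not r appear at w1.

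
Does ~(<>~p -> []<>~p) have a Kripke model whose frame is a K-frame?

Satisfiable

1. ~(<>~p -> []<>~p), u
2. <>~p, u
3. ~[]<>~p, u
4. ~p, v
5. ~<>~p, w
Accessibility: uRv, uRw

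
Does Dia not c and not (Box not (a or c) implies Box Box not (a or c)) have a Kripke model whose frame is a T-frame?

1. Dia not c and not (Box not (a or c) implies Box Box not (a or c)), w0
2. Dia not c, w0   [and-rule on 1]
3. not (Box not (a or c) implies Box Box not (a or c)), w0   [and-rule on 1]
4. Box not (a or c), w0   [neg-implies-rule on 3]
5. not Box Box not (a or c), w0   [neg-implies-rule on 3]
6. not (a or c), w0   [Box-rule on 4 via w0Rw0]
7. not a, w0   [neg-or-rule on 6]
8. not c, w0   [neg-or-rule on 6]
9. not c, w1   [Dia-rule on 2: fresh world w1, w0Rw1]
10. not (a or c), w1   [Box-rule on 4 via w0Rw1]
11. not a, w1   [neg-or-rule on 10]
12. not Box not (a or c), w2   [neg-Box-rule on 5: fresh world w2, w0Rw2]
13. not (a or c), w2   [Box-rule on 4 via w0Rw2]
14. not a, w2   [neg-or-rule on 13]
15. not c, w2   [neg-or-rule on 13]
16. a or c, w3   [neg-Box-rule on 12: fresh world w3, w2Rw3]
17. c, w3   [or-rule on 16 (branches; this branch)]
Accessibility: w0Rw0, w0Rw1, w0Rw2, w1Rw1, w2Rw2, w2Rw3, w3Rw3

Yes, satisfiable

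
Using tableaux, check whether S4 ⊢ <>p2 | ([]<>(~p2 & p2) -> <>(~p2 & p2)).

Valid

Tableau for the negation ~(<>p2 | ([]<>(~p2 & p2) -> <>(~p2 & p2))):
1. ~(<>p2 | ([]<>(~p2 & p2) -> <>(~p2 & p2))), u
2. ~<>p2, u
3. ~([]<>(~p2 & p2) -> <>(~p2 & p2)), u
4. []<>(~p2 & p2), u
5. ~<>(~p2 & p2), u
6. ~p2, u
7. <>(~p2 & p2), u
8. ~(~p2 & p2), u
9. ~p2 & p2, v
10. ~p2, v
11. p2, v
Accessibility: uRu, uRv, vRv
Branch closes: p2 and ~p2 both at v.
Every branch of the negation's tableau closes; the branch above is one of them.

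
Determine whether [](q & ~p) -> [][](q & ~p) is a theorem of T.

Tableau for the negation ~([](q & ~p) -> [][](q & ~p)):
1. ~([](q & ~p) -> [][](q & ~p)), w0
2. [](q & ~p), w0   [~->-rule on 1]
3. ~[][](q & ~p), w0   [~->-rule on 1]
4. q & ~p, w0   [[]-rule on 2 via w0Rw0]
5. q, w0   [&-rule on 4]
6. ~p, w0   [&-rule on 4]
7. ~[](q & ~p), w1   [~[]-rule on 3: fresh world w1, w0Rw1]
8. q & ~p, w1   [[]-rule on 2 via w0Rw1]
9. q, w1   [&-rule on 8]
10. ~p, w1   [&-rule on 8]
11. ~(q & ~p), w2   [~[]-rule on 7: fresh world w2, w1Rw2]
12. p, w2   [~&-rule on 11 (branches; this branch)]
Accessibility: w0Rw0, w0Rw1, w1Rw1, w1Rw2, w2Rw2
The negation has an open branch (countermodel exists).

No, not valid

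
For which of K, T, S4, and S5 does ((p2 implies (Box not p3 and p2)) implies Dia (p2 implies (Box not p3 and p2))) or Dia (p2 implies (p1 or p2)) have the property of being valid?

K-tableau for the negation not (((p2 implies (Box not p3 and p2)) implies Dia (p2 implies (Box not p3 and p2))) or Dia (p2 implies (p1 or p2))):
1. not (((p2 implies (Box not p3 and p2)) implies Dia (p2 implies (Box not p3 and p2))) or Dia (p2 implies (p1 or p2))), u
2. not ((p2 implies (Box not p3 and p2)) implies Dia (p2 implies (Box not p3 and p2))), u
3. not Dia (p2 implies (p1 or p2)), u
4. p2 implies (Box not p3 and p2), u
5. not Dia (p2 implies (Box not p3 and p2)), u
6. Box not p3 and p2, u
7. Box not p3, u
8. p2, u
Complete open branch: countermodel on a K-frame, so not valid in K.
T-tableau for the negation not (((p2 implies (Box not p3 and p2)) implies Dia (p2 implies (Box not p3 and p2))) or Dia (p2 implies (p1 or p2))):
1. not (((p2 implies (Box not p3 and p2)) implies Dia (p2 implies (Box not p3 and p2))) or Dia (p2 implies (p1 or p2))), u
2. not ((p2 implies (Box not p3 and p2)) implies Dia (p2 implies (Box not p3 and p2))), u
3. not Dia (p2 implies (p1 or p2)), u
4. p2 implies (Box not p3 and p2), u
5. not Dia (p2 implies (Box not p3 and p2)), u
6. not (p2 implies (p1 or p2)), u
7. p2, u
8. not (p1 or p2), u
9. not p1, u
10. not p2, u
Accessibility: uRu
Branch closes: p2 and not p2 both at u.
Every branch closes (one shown): valid in T, hence also in S4, S5 (every theorem of T is a theorem of S4 and S5).

T, S4, S5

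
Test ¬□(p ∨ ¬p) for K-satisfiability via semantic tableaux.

No, unsatisfiable

1. ¬□(p ∨ ¬p), 0
2. ¬(p ∨ ¬p), 1
3. ¬p, 1
4. p, 1
Accessibility: 0R1
Branch closes: p and ¬p both at 1.
Every branch closes; the branch above is one of them.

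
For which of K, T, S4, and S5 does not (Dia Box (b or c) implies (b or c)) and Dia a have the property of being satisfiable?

K, T, S4

S4-tableau for the formula:
1. not (Dia Box (b or c) implies (b or c)) and Dia a, u
2. not (Dia Box (b or c) implies (b or c)), u
3. Dia a, u
4. Dia Box (b or c), u
5. not (b or c), u
6. not b, u
7. not c, u
8. a, v
9. Box (b or c), w
10. b or c, w
11. c, w
Accessibility: uRu, uRv, uRw, vRv, wRw
Complete open branch: satisfiable in S4, hence also in K, T (this S4-model is also a K-model and a T-model).
S5-tableau for the formula:
1. not (Dia Box (b or c) implies (b or c)) and Dia a, u
2. not (Dia Box (b or c) implies (b or c)), u
3. Dia a, u
4. Dia Box (b or c), u
5. not (b or c), u
6. not b, u
7. not c, u
8. a, v
9. Box (b or c), w
10. b or c, u
11. b or c, v
12. b or c, w
13. c, u
Accessibility: uRu, uRv, uRw, vRu, vRv, vRw, wRu, wRv, wRw
Branch closes: c and not c both at u.
Every branch closes (one shown): unsatisfiable in S5.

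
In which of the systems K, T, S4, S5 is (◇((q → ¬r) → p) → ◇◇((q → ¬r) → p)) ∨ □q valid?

T-tableau for the negation ¬((◇((q → ¬r) → p) → ◇◇((q → ¬r) → p)) ∨ □q):
1. ¬((◇((q → ¬r) → p) → ◇◇((q → ¬r) → p)) ∨ □q), u
2. ¬(◇((q → ¬r) → p) → ◇◇((q → ¬r) → p)), u
3. ¬□q, u
4. ◇((q → ¬r) → p), u
5. ¬◇◇((q → ¬r) → p), u
6. ¬◇((q → ¬r) → p), u
7. ¬((q → ¬r) → p), u
8. q → ¬r, u
9. ¬p, u
10. ¬r, u
11. ¬q, v
12. ¬◇((q → ¬r) → p), v
13. ¬((q → ¬r) → p), v
14. q → ¬r, v
15. ¬p, v
16. ¬r, v
17. (q → ¬r) → p, w
18. ¬◇((q → ¬r) → p), w
19. ¬((q → ¬r) → p), w
20. q → ¬r, w
21. ¬p, w
22. ¬(q → ¬r), w
23. q, w
24. r, w
25. ¬r, w
Accessibility: uRu, uRv, uRw, vRv, wRw
Branch closes: r and ¬r both at w.
Every branch closes (one shown): valid in T, hence also in S4, S5 (every theorem of T is a theorem of S4 and S5).
K-tableau for the negation ¬((◇((q → ¬r) → p) → ◇◇((q → ¬r) → p)) ∨ □q):
1. ¬((◇((q → ¬r) → p) → ◇◇((q → ¬r) → p)) ∨ □q), u
2. ¬(◇((q → ¬r) → p) → ◇◇((q → ¬r) → p)), u
3. ¬□q, u
4. ◇((q → ¬r) → p), u
5. ¬◇◇((q → ¬r) → p), u
6. ¬q, v
7. ¬◇((q → ¬r) → p), v
8. (q → ¬r) → p, w
9. ¬◇((q → ¬r) → p), w
10. p, w
Accessibility: uRv, uRw
Complete open branch: countermodel on a K-frame, so not valid in K.

T, S4, S5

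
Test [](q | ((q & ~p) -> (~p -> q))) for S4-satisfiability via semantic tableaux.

Satisfiable

1. [](q | ((q & ~p) -> (~p -> q))), u
2. q | ((q & ~p) -> (~p -> q)), u   [[]-rule on 1 via uRu]
3. (q & ~p) -> (~p -> q), u   [|-rule on 2 (branches; this branch)]
4. ~p -> q, u   [->-rule on 3 (branches; this branch)]
5. q, u   [->-rule on 4 (branches; this branch)]
Accessibility: uRu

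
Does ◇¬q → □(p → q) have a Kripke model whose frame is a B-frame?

1. ◇¬q → □(p → q), w0
2. □(p → q), w0
3. p → q, w0
4. q, w0
Accessibility: w0Rw0

Yes, satisfiable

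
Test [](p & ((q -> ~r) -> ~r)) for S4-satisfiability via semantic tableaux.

Yes, satisfiable

1. [](p & ((q -> ~r) -> ~r)), w0
2. p & ((q -> ~r) -> ~r), w0   [[]-rule on 1 via w0Rw0]
3. p, w0   [&-rule on 2]
4. (q -> ~r) -> ~r, w0   [&-rule on 2]
5. ~r, w0   [->-rule on 4 (branches; this branch)]
Accessibility: w0Rw0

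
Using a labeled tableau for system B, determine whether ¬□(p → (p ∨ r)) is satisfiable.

No, unsatisfiable

1. ¬□(p → (p ∨ r)), w0
2. ¬(p → (p ∨ r)), w1
3. p, w1
4. ¬(p ∨ r), w1
5. ¬p, w1
6. ¬r, w1
Accessibility: w0Rw0, w0Rw1, w1Rw0, w1Rw1
Branch closes: p and ¬p both at w1.
Every branch closes; the branch above is one of them.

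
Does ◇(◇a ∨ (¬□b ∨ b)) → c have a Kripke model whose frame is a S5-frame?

Yes, satisfiable

1. ◇(◇a ∨ (¬□b ∨ b)) → c, w0
2. c, w0
Accessibility: w0Rw0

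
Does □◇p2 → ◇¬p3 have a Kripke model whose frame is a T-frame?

Satisfiable

1. □◇p2 → ◇¬p3, 0
2. ◇¬p3, 0   [→-rule on 1 (branches; this branch)]
3. ¬p3, 1   [◇-rule on 2: fresh world 1, 0R1]
Accessibility: 0R0, 0R1, 1R1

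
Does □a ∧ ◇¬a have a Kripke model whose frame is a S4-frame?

Unsatisfiable

1. □a ∧ ◇¬a, u
2. □a, u   [∧-rule on 1]
3. ◇¬a, u   [∧-rule on 1]
4. a, u   [□-rule on 2 via uRu]
5. ¬a, v   [◇-rule on 3: fresh world v, uRv]
6. a, v   [□-rule on 2 via uRv]
Accessibility: uRu, uRv, vRv
Branch closes: a and ¬a both at v.
(One branch shown.) All branches close.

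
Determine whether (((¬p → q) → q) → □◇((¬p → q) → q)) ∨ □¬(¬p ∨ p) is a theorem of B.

Tableau for the negation ¬((((¬p → q) → q) → □◇((¬p → q) → q)) ∨ □¬(¬p ∨ p)):
1. ¬((((¬p → q) → q) → □◇((¬p → q) → q)) ∨ □¬(¬p ∨ p)), w0
2. ¬(((¬p → q) → q) → □◇((¬p → q) → q)), w0
3. ¬□¬(¬p ∨ p), w0
4. (¬p → q) → q, w0
5. ¬□◇((¬p → q) → q), w0
6. ¬(¬p → q), w0
7. ¬p, w0
8. ¬q, w0
9. ¬p ∨ p, w1
10. p, w1
11. ¬◇((¬p → q) → q), w2
12. ¬((¬p → q) → q), w0
13. ¬p → q, w0
14. ¬((¬p → q) → q), w2
15. ¬p → q, w2
16. ¬q, w2
17. q, w0
Accessibility: w0Rw0, w0Rw1, w0Rw2, w1Rw0, w1Rw1, w2Rw0, w2Rw2
Branch closes: q and ¬q both at w0.
All branches of the negation close; one closing branch shown above.

Yes, valid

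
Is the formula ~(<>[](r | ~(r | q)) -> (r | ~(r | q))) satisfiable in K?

Satisfiable

1. ~(<>[](r | ~(r | q)) -> (r | ~(r | q))), w0
2. <>[](r | ~(r | q)), w0
3. ~(r | ~(r | q)), w0
4. ~r, w0
5. r | q, w0
6. q, w0
7. [](r | ~(r | q)), w1
Accessibility: w0Rw1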